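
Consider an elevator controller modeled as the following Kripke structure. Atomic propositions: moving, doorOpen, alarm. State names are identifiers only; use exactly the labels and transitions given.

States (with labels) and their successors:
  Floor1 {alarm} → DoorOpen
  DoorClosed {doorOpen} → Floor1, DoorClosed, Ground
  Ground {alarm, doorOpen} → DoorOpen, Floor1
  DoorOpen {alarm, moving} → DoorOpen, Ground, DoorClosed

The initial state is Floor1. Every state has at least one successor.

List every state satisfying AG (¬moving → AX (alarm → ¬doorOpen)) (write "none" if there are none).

States satisfying ¬moving → AX (alarm → ¬doorOpen): {Floor1, Ground, DoorOpen}.
States satisfying AG (¬moving → AX (alarm → ¬doorOpen)): ∅.

none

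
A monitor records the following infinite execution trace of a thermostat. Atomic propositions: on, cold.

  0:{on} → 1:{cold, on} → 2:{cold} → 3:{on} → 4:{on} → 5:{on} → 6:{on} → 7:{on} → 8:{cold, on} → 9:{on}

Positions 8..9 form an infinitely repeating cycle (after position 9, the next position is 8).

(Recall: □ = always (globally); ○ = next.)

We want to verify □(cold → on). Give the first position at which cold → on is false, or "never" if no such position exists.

Check cold → on at each position in order: 0 ✓, 1 ✓.
At position 2 the labels are {cold}, so cold → on is false there. This is the first violation.

2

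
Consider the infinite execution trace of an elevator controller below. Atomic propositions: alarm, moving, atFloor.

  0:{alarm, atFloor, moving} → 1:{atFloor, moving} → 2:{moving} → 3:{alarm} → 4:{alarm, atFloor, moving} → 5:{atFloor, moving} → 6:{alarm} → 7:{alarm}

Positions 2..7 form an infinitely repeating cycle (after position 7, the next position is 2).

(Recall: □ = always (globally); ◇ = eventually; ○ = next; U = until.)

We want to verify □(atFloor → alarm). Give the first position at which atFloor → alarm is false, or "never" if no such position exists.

1

Check atFloor → alarm at each position in order: 0 ✓.
At position 1 the labels are {atFloor, moving}, so atFloor → alarm is false there. This is the first violation.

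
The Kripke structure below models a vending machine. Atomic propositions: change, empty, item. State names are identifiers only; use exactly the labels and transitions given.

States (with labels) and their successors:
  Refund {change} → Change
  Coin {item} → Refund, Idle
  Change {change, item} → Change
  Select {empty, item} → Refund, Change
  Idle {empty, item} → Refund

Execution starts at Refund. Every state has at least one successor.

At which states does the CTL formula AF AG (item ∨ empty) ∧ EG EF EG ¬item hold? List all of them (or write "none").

none

States satisfying AG (item ∨ empty): {Change}.
States satisfying AF AG (item ∨ empty): {Refund, Coin, Change, Select, Idle}.
States satisfying EF EG ¬item: ∅.
States satisfying EG EF EG ¬item: ∅.
States satisfying AF AG (item ∨ empty) ∧ EG EF EG ¬item: ∅.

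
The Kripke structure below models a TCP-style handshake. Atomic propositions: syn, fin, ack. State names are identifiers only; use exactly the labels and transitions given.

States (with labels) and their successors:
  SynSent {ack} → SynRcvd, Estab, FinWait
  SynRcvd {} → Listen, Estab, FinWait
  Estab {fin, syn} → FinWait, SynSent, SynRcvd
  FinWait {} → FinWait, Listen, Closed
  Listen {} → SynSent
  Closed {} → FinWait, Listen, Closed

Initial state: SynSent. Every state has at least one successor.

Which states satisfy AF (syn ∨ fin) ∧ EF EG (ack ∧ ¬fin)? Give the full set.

States satisfying syn ∨ fin: {Estab}.
States satisfying AF (syn ∨ fin): {Estab}.
States satisfying EG (ack ∧ ¬fin): ∅.
States satisfying EF EG (ack ∧ ¬fin): ∅.
States satisfying AF (syn ∨ fin) ∧ EF EG (ack ∧ ¬fin): ∅.

none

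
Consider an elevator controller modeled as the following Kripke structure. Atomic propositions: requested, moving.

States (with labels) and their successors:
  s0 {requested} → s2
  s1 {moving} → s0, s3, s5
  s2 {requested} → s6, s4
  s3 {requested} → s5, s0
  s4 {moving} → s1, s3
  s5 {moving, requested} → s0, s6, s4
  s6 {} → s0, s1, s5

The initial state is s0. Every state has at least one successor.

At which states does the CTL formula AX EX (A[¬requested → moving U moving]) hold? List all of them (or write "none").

{s0, s2, s4}

States satisfying EX (A[¬requested → moving U moving]): {s1, s2, s3, s4, s5, s6}.
States satisfying AX EX (A[¬requested → moving U moving]): {s0, s2, s4}.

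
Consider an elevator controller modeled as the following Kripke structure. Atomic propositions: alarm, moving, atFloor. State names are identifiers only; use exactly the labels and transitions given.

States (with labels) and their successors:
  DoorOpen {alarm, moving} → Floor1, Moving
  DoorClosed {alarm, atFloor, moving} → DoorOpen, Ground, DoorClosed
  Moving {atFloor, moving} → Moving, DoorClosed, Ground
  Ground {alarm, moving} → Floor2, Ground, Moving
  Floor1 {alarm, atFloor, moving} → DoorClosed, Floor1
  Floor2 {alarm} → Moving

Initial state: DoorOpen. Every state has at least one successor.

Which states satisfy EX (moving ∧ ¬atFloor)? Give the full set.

States satisfying moving ∧ ¬atFloor: {DoorOpen, Ground}.
States satisfying EX (moving ∧ ¬atFloor): {DoorClosed, Moving, Ground}.

{DoorClosed, Moving, Ground}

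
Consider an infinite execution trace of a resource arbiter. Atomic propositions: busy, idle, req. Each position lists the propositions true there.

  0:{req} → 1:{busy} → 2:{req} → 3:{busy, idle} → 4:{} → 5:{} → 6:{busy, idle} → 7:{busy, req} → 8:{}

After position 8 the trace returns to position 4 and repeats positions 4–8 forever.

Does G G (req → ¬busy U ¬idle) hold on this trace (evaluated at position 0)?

Holds

G (req → ¬busy U ¬idle) holds at every position 0..8, and those are all positions ever visited, so G G (req → ¬busy U ¬idle) holds.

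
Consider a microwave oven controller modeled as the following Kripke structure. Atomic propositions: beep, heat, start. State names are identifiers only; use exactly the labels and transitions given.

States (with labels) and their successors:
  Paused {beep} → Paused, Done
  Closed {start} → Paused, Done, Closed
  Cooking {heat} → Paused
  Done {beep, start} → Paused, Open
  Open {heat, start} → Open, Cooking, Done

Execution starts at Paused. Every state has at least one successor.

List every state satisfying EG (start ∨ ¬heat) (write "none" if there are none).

{Paused, Closed, Done, Open}

States satisfying start ∨ ¬heat: {Paused, Closed, Done, Open}.
States satisfying EG (start ∨ ¬heat): {Paused, Closed, Done, Open}.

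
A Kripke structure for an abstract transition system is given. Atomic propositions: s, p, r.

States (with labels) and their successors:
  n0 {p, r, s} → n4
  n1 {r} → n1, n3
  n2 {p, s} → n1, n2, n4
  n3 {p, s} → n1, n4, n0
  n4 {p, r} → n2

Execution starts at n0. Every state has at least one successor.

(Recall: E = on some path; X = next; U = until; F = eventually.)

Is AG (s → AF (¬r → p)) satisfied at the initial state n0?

States satisfying s → AF (¬r → p): {n0, n1, n2, n3, n4}.
States satisfying AG (s → AF (¬r → p)): {n0, n1, n2, n3, n4}.
Every state reachable from n0 satisfies s → AF (¬r → p).
n0 ∈ Sat(AG (s → AF (¬r → p))).

Satisfied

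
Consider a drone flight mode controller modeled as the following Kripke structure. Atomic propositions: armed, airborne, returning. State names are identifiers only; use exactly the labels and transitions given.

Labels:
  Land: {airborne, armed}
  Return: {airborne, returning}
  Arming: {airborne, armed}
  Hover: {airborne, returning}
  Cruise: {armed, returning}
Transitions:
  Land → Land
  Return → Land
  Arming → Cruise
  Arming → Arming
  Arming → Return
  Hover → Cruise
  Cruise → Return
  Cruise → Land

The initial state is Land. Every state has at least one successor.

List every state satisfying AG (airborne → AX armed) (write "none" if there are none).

States satisfying airborne → AX armed: {Land, Return, Hover, Cruise}.
States satisfying AG (airborne → AX armed): {Land, Return, Hover, Cruise}.

{Land, Return, Hover, Cruise}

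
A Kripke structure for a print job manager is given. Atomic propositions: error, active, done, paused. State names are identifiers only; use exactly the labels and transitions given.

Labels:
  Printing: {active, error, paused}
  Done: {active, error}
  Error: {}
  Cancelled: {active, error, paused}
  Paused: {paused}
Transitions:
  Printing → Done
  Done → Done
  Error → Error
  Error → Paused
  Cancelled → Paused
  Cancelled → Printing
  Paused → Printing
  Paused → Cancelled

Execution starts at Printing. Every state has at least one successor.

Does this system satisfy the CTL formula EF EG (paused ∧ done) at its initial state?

Does not hold

States satisfying EG (paused ∧ done): ∅.
States satisfying EF EG (paused ∧ done): ∅.
No suitable path/successor from Printing witnesses the formula.
Printing ∉ Sat(EF EG (paused ∧ done)).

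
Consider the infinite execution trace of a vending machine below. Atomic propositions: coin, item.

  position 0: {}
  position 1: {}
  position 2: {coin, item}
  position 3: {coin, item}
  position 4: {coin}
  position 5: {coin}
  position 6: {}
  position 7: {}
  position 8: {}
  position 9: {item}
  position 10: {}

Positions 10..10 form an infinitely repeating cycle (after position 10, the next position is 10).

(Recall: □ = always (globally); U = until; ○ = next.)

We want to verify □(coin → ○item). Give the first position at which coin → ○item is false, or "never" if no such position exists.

Check coin → ○item at each position in order: 0 ✓, 1 ✓, 2 ✓.
At position 3 the labels are {coin, item} and the next position 4 has {coin}, so coin → ○item is false there. This is the first violation.

3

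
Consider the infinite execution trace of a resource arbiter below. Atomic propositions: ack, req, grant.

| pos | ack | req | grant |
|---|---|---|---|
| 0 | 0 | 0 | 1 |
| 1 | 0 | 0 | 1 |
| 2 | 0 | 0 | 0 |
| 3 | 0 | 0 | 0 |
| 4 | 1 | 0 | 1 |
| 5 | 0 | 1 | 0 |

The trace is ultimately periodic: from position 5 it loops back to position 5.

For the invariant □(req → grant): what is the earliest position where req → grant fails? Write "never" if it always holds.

5

Check req → grant at each position in order: 0 ✓, 1 ✓, 2 ✓, 3 ✓, 4 ✓.
At position 5 the labels are {req}, so req → grant is false there. This is the first violation.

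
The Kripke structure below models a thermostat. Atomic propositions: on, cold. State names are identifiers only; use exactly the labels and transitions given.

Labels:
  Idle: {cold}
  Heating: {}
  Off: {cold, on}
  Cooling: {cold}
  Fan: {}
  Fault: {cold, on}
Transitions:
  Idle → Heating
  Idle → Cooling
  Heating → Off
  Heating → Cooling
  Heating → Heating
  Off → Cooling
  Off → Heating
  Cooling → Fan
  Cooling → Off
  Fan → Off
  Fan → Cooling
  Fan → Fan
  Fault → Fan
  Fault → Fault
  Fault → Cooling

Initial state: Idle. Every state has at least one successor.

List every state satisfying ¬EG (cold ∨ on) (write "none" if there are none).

States satisfying cold ∨ on: {Idle, Off, Cooling, Fault}.
States satisfying EG (cold ∨ on): {Idle, Off, Cooling, Fault}.
States satisfying ¬EG (cold ∨ on): {Heating, Fan}.

{Heating, Fan}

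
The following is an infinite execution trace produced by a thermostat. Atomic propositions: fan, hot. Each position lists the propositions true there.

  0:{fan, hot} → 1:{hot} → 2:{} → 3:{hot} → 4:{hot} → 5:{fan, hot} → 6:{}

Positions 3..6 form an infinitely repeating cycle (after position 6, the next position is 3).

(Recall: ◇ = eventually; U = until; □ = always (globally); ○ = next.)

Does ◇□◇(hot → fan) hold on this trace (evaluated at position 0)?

Holds

□◇(hot → fan) holds at position 0, which is reachable from 0, so ◇□◇(hot → fan) holds.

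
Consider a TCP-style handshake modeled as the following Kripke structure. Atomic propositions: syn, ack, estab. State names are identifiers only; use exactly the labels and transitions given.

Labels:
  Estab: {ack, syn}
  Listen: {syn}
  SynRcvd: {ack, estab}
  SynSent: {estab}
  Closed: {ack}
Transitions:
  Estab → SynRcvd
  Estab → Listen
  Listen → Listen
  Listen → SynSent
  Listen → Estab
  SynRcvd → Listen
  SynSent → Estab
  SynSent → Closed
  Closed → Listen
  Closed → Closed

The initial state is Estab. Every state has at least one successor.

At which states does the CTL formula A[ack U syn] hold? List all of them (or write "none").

States satisfying ack: {Estab, SynRcvd, Closed}.
States satisfying syn: {Estab, Listen}.
States satisfying A[ack U syn]: {Estab, Listen, SynRcvd}.

{Estab, Listen, SynRcvd}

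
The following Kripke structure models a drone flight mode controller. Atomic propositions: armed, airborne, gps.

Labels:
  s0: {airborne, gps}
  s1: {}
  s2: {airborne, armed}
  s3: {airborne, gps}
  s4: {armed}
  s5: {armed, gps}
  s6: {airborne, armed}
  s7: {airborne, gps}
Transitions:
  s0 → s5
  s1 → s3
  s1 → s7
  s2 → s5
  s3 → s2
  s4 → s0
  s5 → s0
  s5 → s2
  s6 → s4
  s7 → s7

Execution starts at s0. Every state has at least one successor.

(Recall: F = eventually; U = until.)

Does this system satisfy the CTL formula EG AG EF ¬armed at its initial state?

Holds

States satisfying AG EF ¬armed: {s0, s1, s2, s3, s4, s5, s6, s7}.
States satisfying EG AG EF ¬armed: {s0, s1, s2, s3, s4, s5, s6, s7}.
s0 ∈ Sat(EG AG EF ¬armed).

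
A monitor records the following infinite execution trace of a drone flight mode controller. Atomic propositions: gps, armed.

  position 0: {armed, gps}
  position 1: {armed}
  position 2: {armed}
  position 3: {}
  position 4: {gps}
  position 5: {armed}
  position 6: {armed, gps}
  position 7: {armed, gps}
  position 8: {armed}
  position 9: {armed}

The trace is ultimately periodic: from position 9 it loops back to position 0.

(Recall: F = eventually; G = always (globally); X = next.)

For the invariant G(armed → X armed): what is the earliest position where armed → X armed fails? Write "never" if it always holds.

Check armed → X armed at each position in order: 0 ✓, 1 ✓.
At position 2 the labels are {armed} and the next position 3 has {}, so armed → X armed is false there. This is the first violation.

2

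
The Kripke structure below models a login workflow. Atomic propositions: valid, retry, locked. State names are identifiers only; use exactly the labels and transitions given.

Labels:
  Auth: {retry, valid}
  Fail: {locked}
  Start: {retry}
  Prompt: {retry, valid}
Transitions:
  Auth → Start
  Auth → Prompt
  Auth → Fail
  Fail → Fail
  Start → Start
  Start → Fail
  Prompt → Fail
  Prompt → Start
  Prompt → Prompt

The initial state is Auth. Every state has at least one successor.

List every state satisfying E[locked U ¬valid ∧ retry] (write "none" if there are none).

{Start}

States satisfying locked: {Fail}.
States satisfying ¬valid ∧ retry: {Start}.
States satisfying E[locked U ¬valid ∧ retry]: {Start}.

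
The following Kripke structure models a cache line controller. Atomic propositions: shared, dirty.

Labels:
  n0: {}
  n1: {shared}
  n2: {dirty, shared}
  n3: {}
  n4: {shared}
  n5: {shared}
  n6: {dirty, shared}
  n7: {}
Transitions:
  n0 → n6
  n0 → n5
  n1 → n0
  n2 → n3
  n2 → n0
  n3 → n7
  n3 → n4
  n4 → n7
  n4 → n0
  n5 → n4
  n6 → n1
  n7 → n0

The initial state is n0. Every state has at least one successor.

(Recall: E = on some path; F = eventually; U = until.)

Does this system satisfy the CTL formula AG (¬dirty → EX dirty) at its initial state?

No

States satisfying ¬dirty → EX dirty: {n0, n2, n6}.
States satisfying AG (¬dirty → EX dirty): ∅.
n1 is reachable from n0 and violates ¬dirty → EX dirty, so AG fails at n0.
n0 ∉ Sat(AG (¬dirty → EX dirty)).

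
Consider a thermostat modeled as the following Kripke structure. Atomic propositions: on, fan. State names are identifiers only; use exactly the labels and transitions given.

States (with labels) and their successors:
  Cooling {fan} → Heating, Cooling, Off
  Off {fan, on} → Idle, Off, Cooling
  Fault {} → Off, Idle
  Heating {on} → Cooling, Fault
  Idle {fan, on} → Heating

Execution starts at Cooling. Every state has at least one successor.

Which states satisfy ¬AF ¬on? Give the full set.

{Off}

States satisfying ¬on: {Cooling, Fault}.
States satisfying AF ¬on: {Cooling, Fault, Heating, Idle}.
States satisfying ¬AF ¬on: {Off}.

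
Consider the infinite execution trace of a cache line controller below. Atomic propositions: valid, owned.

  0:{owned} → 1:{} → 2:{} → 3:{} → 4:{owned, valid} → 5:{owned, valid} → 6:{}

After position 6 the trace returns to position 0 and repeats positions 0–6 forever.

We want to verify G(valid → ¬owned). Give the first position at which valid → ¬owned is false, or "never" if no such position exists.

4

Check valid → ¬owned at each position in order: 0 ✓, 1 ✓, 2 ✓, 3 ✓.
At position 4 the labels are {owned, valid}, so valid → ¬owned is false there. This is the first violation.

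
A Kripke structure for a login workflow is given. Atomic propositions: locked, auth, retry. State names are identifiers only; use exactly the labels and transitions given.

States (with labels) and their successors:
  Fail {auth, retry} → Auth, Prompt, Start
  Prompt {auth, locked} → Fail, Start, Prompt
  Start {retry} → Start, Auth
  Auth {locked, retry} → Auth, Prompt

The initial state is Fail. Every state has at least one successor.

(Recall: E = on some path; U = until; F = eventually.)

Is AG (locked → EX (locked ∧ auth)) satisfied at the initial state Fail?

States satisfying locked → EX (locked ∧ auth): {Fail, Prompt, Start, Auth}.
States satisfying AG (locked → EX (locked ∧ auth)): {Fail, Prompt, Start, Auth}.
Every state reachable from Fail satisfies locked → EX (locked ∧ auth).
Fail ∈ Sat(AG (locked → EX (locked ∧ auth))).

Yes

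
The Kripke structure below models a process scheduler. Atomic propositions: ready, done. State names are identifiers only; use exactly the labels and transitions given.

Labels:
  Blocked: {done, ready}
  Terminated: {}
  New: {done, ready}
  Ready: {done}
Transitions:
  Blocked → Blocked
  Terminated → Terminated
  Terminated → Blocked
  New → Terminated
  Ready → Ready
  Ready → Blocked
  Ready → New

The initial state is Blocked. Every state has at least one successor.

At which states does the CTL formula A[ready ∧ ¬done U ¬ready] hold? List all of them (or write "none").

States satisfying ready ∧ ¬done: ∅.
States satisfying ¬ready: {Terminated, Ready}.
States satisfying A[ready ∧ ¬done U ¬ready]: {Terminated, Ready}.

{Terminated, Ready}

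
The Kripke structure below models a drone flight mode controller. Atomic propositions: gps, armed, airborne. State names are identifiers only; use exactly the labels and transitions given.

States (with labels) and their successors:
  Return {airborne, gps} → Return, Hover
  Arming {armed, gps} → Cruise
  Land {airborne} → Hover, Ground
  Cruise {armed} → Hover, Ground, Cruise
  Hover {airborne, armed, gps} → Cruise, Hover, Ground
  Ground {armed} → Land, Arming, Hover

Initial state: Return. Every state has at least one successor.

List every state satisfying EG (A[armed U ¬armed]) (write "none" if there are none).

{Return}

States satisfying A[armed U ¬armed]: {Return, Land}.
States satisfying EG (A[armed U ¬armed]): {Return}.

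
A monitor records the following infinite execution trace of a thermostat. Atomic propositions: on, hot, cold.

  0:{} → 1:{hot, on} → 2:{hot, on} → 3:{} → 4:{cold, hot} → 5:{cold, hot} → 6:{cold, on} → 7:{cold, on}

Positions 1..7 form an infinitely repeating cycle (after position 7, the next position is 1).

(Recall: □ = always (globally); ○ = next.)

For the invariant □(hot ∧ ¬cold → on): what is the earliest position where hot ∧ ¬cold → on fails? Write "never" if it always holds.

hot ∧ ¬cold → on holds at every position 0..7, and those are all the positions the trace ever visits, so the invariant □(hot ∧ ¬cold → on) is never violated.

never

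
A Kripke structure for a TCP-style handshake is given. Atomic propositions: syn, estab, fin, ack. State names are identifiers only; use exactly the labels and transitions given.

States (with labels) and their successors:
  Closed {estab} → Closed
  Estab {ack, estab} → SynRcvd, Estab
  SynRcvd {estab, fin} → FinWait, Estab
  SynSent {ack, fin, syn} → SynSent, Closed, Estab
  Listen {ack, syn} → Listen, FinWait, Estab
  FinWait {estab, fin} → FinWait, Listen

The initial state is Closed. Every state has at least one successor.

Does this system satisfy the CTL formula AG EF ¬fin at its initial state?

States satisfying EF ¬fin: {Closed, Estab, SynRcvd, SynSent, Listen, FinWait}.
States satisfying AG EF ¬fin: {Closed, Estab, SynRcvd, SynSent, Listen, FinWait}.
Every state reachable from Closed satisfies EF ¬fin.
Closed ∈ Sat(AG EF ¬fin).

Holds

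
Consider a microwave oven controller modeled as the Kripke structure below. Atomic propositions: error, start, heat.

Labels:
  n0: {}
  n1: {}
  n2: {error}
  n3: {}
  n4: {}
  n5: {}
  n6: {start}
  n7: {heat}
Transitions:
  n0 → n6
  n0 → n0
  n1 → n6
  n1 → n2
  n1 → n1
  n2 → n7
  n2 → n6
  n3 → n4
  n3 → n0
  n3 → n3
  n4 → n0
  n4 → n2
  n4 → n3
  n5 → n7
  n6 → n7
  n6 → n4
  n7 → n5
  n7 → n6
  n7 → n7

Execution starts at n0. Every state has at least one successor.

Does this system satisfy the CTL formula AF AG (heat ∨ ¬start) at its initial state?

States satisfying AG (heat ∨ ¬start): ∅.
States satisfying AF AG (heat ∨ ¬start): ∅.
There is a path from n0 along which AG (heat ∨ ¬start) never holds.
n0 ∉ Sat(AF AG (heat ∨ ¬start)).

Does not hold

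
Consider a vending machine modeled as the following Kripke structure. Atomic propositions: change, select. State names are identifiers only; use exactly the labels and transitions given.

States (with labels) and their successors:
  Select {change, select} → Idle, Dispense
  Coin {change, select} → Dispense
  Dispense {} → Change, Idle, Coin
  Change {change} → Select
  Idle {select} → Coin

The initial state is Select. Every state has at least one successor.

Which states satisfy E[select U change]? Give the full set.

States satisfying select: {Select, Coin, Idle}.
States satisfying change: {Select, Coin, Change}.
States satisfying E[select U change]: {Select, Coin, Change, Idle}.

{Select, Coin, Change, Idle}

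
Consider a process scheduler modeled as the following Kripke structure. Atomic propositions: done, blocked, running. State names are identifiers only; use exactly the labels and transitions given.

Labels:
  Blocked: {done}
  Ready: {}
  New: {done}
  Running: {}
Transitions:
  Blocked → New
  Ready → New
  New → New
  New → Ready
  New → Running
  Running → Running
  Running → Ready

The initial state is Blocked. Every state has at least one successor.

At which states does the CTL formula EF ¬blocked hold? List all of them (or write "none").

States satisfying ¬blocked: {Blocked, Ready, New, Running}.
States satisfying EF ¬blocked: {Blocked, Ready, New, Running}.

{Blocked, Ready, New, Running}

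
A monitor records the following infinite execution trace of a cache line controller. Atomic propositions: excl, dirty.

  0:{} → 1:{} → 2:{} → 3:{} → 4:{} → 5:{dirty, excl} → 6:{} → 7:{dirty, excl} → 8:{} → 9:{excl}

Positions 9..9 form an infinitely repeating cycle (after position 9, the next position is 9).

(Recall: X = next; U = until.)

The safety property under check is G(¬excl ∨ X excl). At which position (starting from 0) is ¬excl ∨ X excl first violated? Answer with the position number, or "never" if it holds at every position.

5

Check ¬excl ∨ X excl at each position in order: 0 ✓, 1 ✓, 2 ✓, 3 ✓, 4 ✓.
At position 5 the labels are {dirty, excl} and the next position 6 has {}, so ¬excl ∨ X excl is false there. This is the first violation.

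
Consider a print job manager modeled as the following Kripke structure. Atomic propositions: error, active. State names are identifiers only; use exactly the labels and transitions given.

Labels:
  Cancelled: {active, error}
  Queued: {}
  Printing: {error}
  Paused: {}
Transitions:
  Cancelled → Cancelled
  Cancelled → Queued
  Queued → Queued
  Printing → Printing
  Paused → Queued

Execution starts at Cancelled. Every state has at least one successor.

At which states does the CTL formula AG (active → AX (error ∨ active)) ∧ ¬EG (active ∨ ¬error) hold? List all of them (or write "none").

{Printing}

States satisfying active → AX (error ∨ active): {Queued, Printing, Paused}.
States satisfying AG (active → AX (error ∨ active)): {Queued, Printing, Paused}.
States satisfying active ∨ ¬error: {Cancelled, Queued, Paused}.
States satisfying EG (active ∨ ¬error): {Cancelled, Queued, Paused}.
States satisfying ¬EG (active ∨ ¬error): {Printing}.
States satisfying AG (active → AX (error ∨ active)) ∧ ¬EG (active ∨ ¬error): {Printing}.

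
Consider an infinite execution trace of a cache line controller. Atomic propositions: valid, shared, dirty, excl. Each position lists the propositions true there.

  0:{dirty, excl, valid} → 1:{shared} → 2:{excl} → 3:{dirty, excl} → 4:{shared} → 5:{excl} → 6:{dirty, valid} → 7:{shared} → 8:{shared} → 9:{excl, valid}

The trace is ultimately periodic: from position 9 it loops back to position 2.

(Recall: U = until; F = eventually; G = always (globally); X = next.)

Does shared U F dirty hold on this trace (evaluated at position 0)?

Satisfied

Walking from position 0: F dirty first holds at position 0, and shared holds at every earlier position along the way, so shared U F dirty holds.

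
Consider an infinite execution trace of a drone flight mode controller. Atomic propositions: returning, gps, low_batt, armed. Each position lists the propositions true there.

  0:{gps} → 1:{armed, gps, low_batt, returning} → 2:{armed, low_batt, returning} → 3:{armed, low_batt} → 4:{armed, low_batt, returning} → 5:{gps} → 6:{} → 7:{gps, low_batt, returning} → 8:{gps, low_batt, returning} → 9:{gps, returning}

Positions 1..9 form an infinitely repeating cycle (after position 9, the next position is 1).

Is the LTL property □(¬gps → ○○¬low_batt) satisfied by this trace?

¬gps → ○○¬low_batt must hold at every position from 0 onward. It fails at position 2, so □(¬gps → ○○¬low_batt) is false.
Positions where ¬gps holds: 2, 3, 4, 6.
Check ○○¬low_batt at each: 2→fails, 3→ok, 4→ok, 6→fails.

No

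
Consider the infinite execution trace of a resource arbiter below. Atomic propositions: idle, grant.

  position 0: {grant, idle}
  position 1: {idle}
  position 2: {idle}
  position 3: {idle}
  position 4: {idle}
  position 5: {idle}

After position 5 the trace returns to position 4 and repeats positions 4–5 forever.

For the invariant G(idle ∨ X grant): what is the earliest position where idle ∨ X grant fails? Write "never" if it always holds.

idle ∨ X grant holds at every position 0..5, and those are all the positions the trace ever visits, so the invariant G(idle ∨ X grant) is never violated.

never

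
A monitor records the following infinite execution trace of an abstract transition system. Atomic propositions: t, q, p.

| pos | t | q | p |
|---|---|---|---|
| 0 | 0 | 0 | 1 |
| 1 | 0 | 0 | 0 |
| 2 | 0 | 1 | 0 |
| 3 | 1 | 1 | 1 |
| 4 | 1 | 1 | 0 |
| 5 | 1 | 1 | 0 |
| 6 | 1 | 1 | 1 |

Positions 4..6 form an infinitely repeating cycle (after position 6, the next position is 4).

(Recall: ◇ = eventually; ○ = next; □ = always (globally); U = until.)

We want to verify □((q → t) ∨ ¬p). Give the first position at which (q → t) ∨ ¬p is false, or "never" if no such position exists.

(q → t) ∨ ¬p holds at every position 0..6, and those are all the positions the trace ever visits, so the invariant □((q → t) ∨ ¬p) is never violated.

never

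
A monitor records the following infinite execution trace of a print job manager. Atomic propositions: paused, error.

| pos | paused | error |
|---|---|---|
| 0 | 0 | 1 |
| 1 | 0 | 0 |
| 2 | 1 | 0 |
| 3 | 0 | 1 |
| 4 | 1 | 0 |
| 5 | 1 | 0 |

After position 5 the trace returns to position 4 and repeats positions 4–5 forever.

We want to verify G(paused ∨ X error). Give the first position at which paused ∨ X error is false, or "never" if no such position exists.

0

At position 0 the labels are {error} and the next position 1 has {}, so paused ∨ X error is false there. This is the first violation.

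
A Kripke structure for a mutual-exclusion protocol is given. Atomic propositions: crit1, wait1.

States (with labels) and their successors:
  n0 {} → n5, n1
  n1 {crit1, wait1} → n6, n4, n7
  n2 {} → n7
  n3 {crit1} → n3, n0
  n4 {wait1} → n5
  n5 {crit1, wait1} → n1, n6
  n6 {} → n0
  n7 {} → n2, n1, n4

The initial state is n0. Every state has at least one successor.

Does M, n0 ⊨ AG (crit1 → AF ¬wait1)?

Violated

States satisfying crit1 → AF ¬wait1: {n0, n2, n3, n4, n6, n7}.
States satisfying AG (crit1 → AF ¬wait1): ∅.
n1 is reachable from n0 and violates crit1 → AF ¬wait1, so AG fails at n0.
n0 ∉ Sat(AG (crit1 → AF ¬wait1)).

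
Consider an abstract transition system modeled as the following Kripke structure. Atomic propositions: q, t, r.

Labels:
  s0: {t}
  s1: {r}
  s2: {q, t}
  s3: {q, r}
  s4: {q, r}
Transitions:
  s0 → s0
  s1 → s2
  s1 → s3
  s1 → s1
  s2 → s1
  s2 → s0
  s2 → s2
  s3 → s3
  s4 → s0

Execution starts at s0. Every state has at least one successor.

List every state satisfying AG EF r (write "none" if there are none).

{s3}

States satisfying EF r: {s1, s2, s3, s4}.
States satisfying AG EF r: {s3}.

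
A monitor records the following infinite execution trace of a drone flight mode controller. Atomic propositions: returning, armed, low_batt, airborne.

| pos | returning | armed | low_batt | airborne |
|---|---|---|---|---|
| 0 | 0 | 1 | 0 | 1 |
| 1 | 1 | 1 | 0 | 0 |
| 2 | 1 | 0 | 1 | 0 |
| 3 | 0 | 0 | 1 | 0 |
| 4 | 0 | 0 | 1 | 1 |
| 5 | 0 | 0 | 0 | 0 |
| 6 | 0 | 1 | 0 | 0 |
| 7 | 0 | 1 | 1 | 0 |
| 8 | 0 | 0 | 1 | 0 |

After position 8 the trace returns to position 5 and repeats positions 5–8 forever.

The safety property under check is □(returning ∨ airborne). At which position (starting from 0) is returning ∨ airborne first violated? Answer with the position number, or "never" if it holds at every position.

3

Check returning ∨ airborne at each position in order: 0 ✓, 1 ✓, 2 ✓.
At position 3 the labels are {low_batt}, so returning ∨ airborne is false there. This is the first violation.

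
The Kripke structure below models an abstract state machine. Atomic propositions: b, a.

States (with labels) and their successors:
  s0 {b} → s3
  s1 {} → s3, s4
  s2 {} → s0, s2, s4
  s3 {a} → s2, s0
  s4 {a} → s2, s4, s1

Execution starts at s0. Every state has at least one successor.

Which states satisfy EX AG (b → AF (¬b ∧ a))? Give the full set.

States satisfying AG (b → AF (¬b ∧ a)): {s0, s1, s2, s3, s4}.
States satisfying EX AG (b → AF (¬b ∧ a)): {s0, s1, s2, s3, s4}.

{s0, s1, s2, s3, s4}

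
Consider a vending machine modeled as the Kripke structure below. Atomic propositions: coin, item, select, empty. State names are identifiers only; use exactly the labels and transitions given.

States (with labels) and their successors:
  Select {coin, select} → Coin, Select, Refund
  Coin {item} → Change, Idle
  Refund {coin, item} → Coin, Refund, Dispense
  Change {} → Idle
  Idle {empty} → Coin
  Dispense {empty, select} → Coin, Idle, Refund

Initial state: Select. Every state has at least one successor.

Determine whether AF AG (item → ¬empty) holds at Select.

States satisfying AG (item → ¬empty): {Select, Coin, Refund, Change, Idle, Dispense}.
States satisfying AF AG (item → ¬empty): {Select, Coin, Refund, Change, Idle, Dispense}.
Select ∈ Sat(AF AG (item → ¬empty)).

Yes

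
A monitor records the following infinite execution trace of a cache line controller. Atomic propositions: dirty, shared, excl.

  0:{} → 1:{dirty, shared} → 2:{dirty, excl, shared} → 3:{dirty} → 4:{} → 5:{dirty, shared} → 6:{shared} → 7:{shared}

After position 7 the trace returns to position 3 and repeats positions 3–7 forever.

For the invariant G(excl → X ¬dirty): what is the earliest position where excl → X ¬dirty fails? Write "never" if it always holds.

2

Check excl → X ¬dirty at each position in order: 0 ✓, 1 ✓.
At position 2 the labels are {dirty, excl, shared} and the next position 3 has {dirty}, so excl → X ¬dirty is false there. This is the first violation.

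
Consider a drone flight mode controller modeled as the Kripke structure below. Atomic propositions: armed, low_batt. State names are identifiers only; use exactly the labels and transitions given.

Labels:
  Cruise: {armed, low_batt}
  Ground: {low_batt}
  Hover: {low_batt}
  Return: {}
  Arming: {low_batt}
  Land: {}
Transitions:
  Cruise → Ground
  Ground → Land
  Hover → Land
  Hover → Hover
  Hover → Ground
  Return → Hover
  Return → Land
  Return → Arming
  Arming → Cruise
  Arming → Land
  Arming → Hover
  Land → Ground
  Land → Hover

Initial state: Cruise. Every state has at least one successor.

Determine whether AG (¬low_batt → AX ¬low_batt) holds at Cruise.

States satisfying ¬low_batt → AX ¬low_batt: {Cruise, Ground, Hover, Arming}.
States satisfying AG (¬low_batt → AX ¬low_batt): ∅.
Land is reachable from Cruise and violates ¬low_batt → AX ¬low_batt, so AG fails at Cruise.
Cruise ∉ Sat(AG (¬low_batt → AX ¬low_batt)).

No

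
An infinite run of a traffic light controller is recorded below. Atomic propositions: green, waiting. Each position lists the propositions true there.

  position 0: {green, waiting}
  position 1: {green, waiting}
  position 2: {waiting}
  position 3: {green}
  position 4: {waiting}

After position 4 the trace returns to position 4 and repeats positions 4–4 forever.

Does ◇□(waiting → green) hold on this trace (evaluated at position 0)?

□(waiting → green) is false at every position 0..4, so it never becomes true and ◇□(waiting → green) fails.

Does not hold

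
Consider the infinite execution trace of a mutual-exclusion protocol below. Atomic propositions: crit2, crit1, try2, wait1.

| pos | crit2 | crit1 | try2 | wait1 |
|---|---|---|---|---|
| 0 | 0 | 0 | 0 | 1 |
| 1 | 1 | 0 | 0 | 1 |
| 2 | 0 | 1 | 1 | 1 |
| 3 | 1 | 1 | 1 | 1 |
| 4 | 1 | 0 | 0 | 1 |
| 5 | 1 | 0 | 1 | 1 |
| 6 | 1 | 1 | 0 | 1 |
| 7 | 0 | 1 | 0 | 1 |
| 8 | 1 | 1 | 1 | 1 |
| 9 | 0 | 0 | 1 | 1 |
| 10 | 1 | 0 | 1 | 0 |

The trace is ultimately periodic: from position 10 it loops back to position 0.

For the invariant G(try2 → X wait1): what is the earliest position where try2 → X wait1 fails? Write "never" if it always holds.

9

Check try2 → X wait1 at each position in order: 0 ✓, 1 ✓, 2 ✓, 3 ✓, 4 ✓, 5 ✓, 6 ✓, 7 ✓, 8 ✓.
At position 9 the labels are {try2, wait1} and the next position 10 has {crit2, try2}, so try2 → X wait1 is false there. This is the first violation.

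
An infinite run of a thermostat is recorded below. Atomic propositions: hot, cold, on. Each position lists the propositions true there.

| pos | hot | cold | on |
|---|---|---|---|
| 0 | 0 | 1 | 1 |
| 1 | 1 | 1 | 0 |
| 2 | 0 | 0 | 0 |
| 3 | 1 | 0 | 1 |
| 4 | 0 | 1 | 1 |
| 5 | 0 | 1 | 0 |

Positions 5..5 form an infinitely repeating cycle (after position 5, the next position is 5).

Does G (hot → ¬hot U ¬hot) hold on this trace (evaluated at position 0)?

No

hot → ¬hot U ¬hot must hold at every position from 0 onward. It fails at position 1, so G (hot → ¬hot U ¬hot) is false.
Positions where hot holds: 1, 3.
Check ¬hot U ¬hot at each: 1→fails, 3→fails.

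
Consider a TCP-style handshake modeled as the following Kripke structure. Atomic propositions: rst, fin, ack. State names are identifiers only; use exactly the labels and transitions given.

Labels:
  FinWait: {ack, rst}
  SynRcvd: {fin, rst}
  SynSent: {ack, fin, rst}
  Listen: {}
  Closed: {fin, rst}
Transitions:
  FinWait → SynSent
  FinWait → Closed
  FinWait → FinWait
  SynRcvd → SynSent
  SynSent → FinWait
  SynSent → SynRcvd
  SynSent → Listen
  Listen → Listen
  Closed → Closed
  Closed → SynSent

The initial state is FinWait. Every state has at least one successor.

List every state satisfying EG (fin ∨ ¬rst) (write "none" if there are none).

{SynRcvd, SynSent, Listen, Closed}

States satisfying fin ∨ ¬rst: {SynRcvd, SynSent, Listen, Closed}.
States satisfying EG (fin ∨ ¬rst): {SynRcvd, SynSent, Listen, Closed}.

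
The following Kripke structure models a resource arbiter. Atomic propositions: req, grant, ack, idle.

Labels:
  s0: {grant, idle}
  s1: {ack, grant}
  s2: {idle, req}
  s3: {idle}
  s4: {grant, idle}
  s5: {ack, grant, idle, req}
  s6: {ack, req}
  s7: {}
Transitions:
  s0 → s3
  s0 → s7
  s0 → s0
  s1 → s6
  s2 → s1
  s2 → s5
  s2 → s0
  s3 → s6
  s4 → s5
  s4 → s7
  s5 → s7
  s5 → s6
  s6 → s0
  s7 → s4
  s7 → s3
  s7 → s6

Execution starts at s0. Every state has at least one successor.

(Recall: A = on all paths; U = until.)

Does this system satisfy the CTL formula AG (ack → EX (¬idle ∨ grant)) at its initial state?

States satisfying ack → EX (¬idle ∨ grant): {s0, s1, s2, s3, s4, s5, s6, s7}.
States satisfying AG (ack → EX (¬idle ∨ grant)): {s0, s1, s2, s3, s4, s5, s6, s7}.
Every state reachable from s0 satisfies ack → EX (¬idle ∨ grant).
s0 ∈ Sat(AG (ack → EX (¬idle ∨ grant))).

Satisfied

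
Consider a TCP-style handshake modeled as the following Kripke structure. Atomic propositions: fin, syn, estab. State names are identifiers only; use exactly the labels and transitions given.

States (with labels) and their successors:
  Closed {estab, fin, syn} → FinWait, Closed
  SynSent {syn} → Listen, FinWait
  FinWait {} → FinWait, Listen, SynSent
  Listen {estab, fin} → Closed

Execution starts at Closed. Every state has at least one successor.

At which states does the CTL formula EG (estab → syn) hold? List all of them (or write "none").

{Closed, SynSent, FinWait}

States satisfying estab → syn: {Closed, SynSent, FinWait}.
States satisfying EG (estab → syn): {Closed, SynSent, FinWait}.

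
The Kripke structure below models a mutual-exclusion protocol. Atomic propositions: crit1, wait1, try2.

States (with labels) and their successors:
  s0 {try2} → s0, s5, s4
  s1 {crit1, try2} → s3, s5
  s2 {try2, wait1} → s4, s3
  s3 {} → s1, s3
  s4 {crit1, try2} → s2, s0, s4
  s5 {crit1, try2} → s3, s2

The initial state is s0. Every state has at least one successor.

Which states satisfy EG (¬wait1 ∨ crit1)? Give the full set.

States satisfying ¬wait1 ∨ crit1: {s0, s1, s3, s4, s5}.
States satisfying EG (¬wait1 ∨ crit1): {s0, s1, s3, s4, s5}.

{s0, s1, s3, s4, s5}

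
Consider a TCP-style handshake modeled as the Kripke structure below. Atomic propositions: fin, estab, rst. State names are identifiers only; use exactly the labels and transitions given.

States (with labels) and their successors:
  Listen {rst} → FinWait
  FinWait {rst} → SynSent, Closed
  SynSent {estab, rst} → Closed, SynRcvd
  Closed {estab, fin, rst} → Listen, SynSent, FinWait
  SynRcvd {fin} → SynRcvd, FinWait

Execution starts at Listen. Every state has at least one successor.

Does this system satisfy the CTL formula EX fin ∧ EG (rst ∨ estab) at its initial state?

States satisfying fin: {Closed, SynRcvd}.
States satisfying EX fin: {FinWait, SynSent, SynRcvd}.
States satisfying rst ∨ estab: {Listen, FinWait, SynSent, Closed}.
States satisfying EG (rst ∨ estab): {Listen, FinWait, SynSent, Closed}.
States satisfying EX fin ∧ EG (rst ∨ estab): {FinWait, SynSent}.
Listen ∉ Sat(EX fin ∧ EG (rst ∨ estab)).

Does not hold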